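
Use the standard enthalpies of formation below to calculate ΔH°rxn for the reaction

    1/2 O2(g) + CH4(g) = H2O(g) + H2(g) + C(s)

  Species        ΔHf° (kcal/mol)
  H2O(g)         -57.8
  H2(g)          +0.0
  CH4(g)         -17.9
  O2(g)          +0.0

ΔH°rxn = -39.9 kcal/mol

ΔH°rxn = Σ nΔHf°(products) − Σ nΔHf°(reactants).
Products: 1·(-57.8) + 1·(+0.0) + 1·(+0.0) = -57.8
Reactants: 1/2·(+0.0) + 1·(-17.9) = -17.9
ΔH°rxn = (-57.8) − (-17.9) = -39.9 kcal/mol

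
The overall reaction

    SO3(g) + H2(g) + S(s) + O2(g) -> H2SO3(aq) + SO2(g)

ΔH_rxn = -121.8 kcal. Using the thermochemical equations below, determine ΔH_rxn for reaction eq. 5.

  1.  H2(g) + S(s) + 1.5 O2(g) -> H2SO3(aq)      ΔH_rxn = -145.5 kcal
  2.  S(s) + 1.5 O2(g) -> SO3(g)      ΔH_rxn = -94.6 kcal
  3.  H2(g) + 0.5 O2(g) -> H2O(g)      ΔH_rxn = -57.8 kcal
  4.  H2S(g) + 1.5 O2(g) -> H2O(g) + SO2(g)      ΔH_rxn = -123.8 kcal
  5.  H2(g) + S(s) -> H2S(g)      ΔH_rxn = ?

ΔH_rxn = -4.9 kcal

eq. 1 as written (H2SO3(aq) already on the product side): -145.5 kcal
eq. 2 reversed (SO3(g) must end up as a reactant): +94.6 kcal
eq. 3 reversed: +57.8 kcal
eq. 4 as written (SO2(g) already on the product side): -123.8 kcal
eq. 5 as written: contributes x
-121.8 = (-145.5) + (+94.6) + (+57.8) + (-123.8) + x
x = (-121.8 − (-116.9)) / (1) = -4.9 kcal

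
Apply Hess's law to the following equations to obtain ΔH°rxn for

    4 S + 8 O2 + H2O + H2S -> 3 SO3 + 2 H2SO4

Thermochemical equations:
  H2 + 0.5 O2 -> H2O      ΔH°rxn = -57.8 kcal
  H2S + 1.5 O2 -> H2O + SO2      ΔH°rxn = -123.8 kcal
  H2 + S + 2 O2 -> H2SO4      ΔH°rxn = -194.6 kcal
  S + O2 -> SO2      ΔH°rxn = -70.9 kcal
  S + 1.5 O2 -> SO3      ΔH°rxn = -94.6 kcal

ΔH°rxn = -610.3 kcal

equation 1 reversed and × 2: (-2)·(-57.8) = +115.6 kcal
equation 2 as written (H2S already on the reactant side): -123.8 kcal
equation 3 × 2 (×2 to match 2 H2SO4 in the target): (2)·(-194.6) = -389.2 kcal
equation 4 reversed: +70.9 kcal
equation 5 × 3 (×3 to match 3 SO3 in the target): (3)·(-94.6) = -283.8 kcal
Summing the manipulated equations, ΔH°rxn = (-2)·(-57.8) + (1)·(-123.8) + (2)·(-194.6) + (-1)·(-70.9) + (3)·(-94.6) = -610.3 kcal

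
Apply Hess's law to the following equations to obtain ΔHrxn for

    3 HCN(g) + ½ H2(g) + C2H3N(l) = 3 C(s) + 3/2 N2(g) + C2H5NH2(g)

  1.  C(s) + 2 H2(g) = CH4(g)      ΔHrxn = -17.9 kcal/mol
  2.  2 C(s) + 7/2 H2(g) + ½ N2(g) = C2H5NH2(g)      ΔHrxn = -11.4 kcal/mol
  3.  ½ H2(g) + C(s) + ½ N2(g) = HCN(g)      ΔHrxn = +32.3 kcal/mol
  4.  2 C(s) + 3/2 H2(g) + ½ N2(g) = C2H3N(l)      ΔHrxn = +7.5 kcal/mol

ΔHrxn = -115.8 kcal/mol

eq. 1: not needed (CH4(g) appears nowhere else).
eq. 2 as written (C2H5NH2(g) already on the product side): -11.4 kcal/mol
eq. 3 reversed and × 3 (reverse to put HCN(g) on the reactant side; scale by 3 for the 3 HCN(g)): (-3)·(+32.3) = -96.9 kcal/mol
eq. 4 reversed (reverse to put C2H3N(l) on the reactant side): -7.5 kcal/mol
ΔHrxn = (-11.4) + (-96.9) + (-7.5) = -115.8 kcal/mol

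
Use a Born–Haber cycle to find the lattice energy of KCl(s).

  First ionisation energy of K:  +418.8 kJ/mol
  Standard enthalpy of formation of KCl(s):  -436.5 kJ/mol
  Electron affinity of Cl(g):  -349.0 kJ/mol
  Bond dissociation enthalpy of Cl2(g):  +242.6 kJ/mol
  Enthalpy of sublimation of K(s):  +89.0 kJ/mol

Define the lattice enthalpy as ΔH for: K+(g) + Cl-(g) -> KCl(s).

U = -716.6 kJ/mol

ΔHf° = 1·ΔHsub + 1·(ΣIE) + 1/2·D(Cl2) + 1·EA + U
-436.5 = 1·(+89.0) + 1·(+418.8) + 1/2·(+242.6) + 1·(-349.0) + U
U = -436.5 − (+280.1) = -716.6 kJ/mol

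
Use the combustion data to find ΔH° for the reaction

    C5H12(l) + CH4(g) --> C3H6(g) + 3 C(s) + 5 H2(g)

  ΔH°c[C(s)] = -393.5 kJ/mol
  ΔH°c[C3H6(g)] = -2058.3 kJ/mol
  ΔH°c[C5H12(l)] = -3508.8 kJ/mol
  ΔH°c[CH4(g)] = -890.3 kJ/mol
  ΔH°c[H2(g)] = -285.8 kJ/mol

ΔH° = 268.7 kJ/mol

With combustion enthalpies, reactants minus products:
= [1·(-3508.8) + 1·(-890.3)] − [1·(-2058.3) + 3·(-393.5) + 5·(-285.8)]
= 268.7 kJ/mol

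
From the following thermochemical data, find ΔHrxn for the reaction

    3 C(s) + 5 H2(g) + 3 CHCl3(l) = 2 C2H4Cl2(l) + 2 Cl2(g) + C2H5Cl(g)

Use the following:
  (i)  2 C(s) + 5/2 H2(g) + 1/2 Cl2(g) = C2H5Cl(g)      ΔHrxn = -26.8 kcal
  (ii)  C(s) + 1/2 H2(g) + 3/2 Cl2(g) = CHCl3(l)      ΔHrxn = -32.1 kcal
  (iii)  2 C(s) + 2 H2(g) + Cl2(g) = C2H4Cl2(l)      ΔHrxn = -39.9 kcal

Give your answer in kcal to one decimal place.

(i) as written: -26.8 kcal
(ii) reversed and × 3: (-3)·(-32.1) = +96.3 kcal
(iii) × 2: (2)·(-39.9) = -79.8 kcal
Combining the equations, ΔHrxn = (-26.8) + (+96.3) + (-79.8) = -10.3 kcal

ΔHrxn = -10.3 kcal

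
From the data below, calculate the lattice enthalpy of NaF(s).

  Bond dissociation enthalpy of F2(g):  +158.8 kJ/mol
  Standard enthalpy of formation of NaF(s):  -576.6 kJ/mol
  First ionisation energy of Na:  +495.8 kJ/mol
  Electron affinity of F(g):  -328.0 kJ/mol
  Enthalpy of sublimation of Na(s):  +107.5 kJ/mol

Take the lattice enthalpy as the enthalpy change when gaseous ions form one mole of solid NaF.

ΔHf° = 1·ΔHsub + 1·(ΣIE) + 1/2·D(F2) + 1·EA + U
-576.6 = 1·(+107.5) + 1·(+495.8) + 1/2·(+158.8) + 1·(-328.0) + U
U = -576.6 − (+354.7) = -931.3 kJ/mol

U = -931.3 kJ/mol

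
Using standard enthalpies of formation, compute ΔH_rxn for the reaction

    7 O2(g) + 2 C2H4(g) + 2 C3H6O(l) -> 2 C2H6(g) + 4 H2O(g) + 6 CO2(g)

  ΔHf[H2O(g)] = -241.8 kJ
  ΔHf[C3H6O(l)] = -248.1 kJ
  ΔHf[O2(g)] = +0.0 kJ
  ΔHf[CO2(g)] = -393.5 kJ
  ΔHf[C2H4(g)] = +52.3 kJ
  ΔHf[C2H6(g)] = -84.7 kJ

ΔH_rxn = -3106.0 kJ

Products: 2·(-84.7) + 4·(-241.8) + 6·(-393.5) = -3497.6
Reactants: 7·(+0.0) + 2·(+52.3) + 2·(-248.1) = -391.6
ΔH_rxn = (-3497.6) − (-391.6) = -3106.0 kJ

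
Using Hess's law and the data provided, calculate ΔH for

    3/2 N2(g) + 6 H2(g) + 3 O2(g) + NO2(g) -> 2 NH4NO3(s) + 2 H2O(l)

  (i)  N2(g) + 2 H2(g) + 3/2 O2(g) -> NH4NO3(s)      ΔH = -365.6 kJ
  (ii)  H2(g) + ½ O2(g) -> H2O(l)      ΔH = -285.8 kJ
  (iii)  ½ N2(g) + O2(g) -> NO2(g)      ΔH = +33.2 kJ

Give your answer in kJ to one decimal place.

ΔH = -1336.0 kJ

(i) × 2: (2)·(-365.6) = -731.2 kJ
(ii) × 2: (2)·(-285.8) = -571.6 kJ
(iii) reversed: -33.2 kJ
By Hess's law, ΔH = (-731.2) + (-571.6) + (-33.2) = -1336.0 kJ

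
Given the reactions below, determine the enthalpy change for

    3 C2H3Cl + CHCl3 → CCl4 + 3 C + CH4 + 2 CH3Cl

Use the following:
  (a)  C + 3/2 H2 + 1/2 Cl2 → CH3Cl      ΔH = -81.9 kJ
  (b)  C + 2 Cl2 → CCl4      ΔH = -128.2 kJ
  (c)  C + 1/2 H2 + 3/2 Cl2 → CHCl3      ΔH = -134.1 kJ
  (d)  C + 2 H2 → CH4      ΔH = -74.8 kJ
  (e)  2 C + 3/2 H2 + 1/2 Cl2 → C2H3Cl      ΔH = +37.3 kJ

(a) × 2 (scale by 2 for the 2 CH3Cl): (2)·(-81.9) = -163.8 kJ
(b) as written (CCl4 already on the product side): -128.2 kJ
(c) reversed (CHCl3 must end up as a reactant): +134.1 kJ
(d) as written (CH4 already on the product side): -74.8 kJ
(e) reversed and × 3 (C2H3Cl must end up as a reactant; scale by 3 for the 3 C2H3Cl): (-3)·(+37.3) = -111.9 kJ
Summing the manipulated equations, ΔH = (2)·(-81.9) + (1)·(-128.2) + (-1)·(-134.1) + (1)·(-74.8) + (-3)·(+37.3) = -344.6 kJ

ΔH = -344.6 kJ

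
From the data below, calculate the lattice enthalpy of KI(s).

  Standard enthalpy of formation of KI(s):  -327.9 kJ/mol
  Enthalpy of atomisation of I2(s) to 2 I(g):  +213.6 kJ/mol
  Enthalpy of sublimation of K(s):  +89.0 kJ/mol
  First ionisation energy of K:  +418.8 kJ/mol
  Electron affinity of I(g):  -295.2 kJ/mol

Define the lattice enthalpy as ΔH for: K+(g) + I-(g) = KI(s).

U = -647.3 kJ/mol

ΔHf° = 1·ΔHsub + 1·(ΣIE) + 1/2·D(I2) + 1·EA + U
-327.9 = 1·(+89.0) + 1·(+418.8) + 1/2·(+213.6) + 1·(-295.2) + U
U = -327.9 − (+319.4) = -647.3 kJ/mol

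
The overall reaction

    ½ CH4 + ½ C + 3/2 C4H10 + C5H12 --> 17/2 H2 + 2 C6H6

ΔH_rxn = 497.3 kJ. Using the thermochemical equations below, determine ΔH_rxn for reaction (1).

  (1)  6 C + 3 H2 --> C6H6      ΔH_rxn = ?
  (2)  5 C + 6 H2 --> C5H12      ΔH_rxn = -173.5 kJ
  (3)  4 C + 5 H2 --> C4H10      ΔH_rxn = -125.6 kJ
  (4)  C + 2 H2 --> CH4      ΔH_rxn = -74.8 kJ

(1) × 2 (×2 to match 2 C6H6 in the target): contributes 2·x
(2) reversed (C5H12 must end up as a reactant): +173.5 kJ
(3) reversed and × 3/2 (C4H10 must end up as a reactant; ×3/2 to match 3/2 C4H10 in the target): (-3/2)·(-125.6) = +188.4 kJ
(4) reversed and × 1/2 (reverse to put CH4 on the reactant side; ×1/2 to match 1/2 CH4 in the target): (-1/2)·(-74.8) = +37.4 kJ
+497.3 = (+173.5) + (+188.4) + (+37.4) + 2·x
x = (+497.3 − (+399.3)) / (2) = 49.0 kJ

ΔH_rxn = 49.0 kJ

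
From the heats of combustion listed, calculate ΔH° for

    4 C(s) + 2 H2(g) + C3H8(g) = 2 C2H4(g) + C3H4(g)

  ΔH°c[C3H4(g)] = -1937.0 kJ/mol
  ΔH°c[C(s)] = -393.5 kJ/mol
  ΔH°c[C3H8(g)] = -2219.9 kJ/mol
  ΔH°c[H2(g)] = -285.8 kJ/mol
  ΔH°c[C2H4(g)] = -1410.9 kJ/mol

ΔH° = 393.3 kJ/mol

With combustion enthalpies, reactants minus products:
= [4·(-393.5) + 2·(-285.8) + 1·(-2219.9)] − [2·(-1410.9) + 1·(-1937.0)]
= 393.3 kJ/mol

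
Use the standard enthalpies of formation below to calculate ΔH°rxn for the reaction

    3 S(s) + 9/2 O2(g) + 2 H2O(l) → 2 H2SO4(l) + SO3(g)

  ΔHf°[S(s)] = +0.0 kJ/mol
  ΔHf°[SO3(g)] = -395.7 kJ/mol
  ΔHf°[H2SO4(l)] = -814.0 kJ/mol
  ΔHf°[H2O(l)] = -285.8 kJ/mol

Products: 2·(-814.0) + 1·(-395.7) = -2023.7
Reactants: 3·(+0.0) + 9/2·(+0.0) + 2·(-285.8) = -571.6
ΔH°rxn = (-2023.7) − (-571.6) = -1452.1 kJ/mol

ΔH°rxn = -1452.1 kJ/mol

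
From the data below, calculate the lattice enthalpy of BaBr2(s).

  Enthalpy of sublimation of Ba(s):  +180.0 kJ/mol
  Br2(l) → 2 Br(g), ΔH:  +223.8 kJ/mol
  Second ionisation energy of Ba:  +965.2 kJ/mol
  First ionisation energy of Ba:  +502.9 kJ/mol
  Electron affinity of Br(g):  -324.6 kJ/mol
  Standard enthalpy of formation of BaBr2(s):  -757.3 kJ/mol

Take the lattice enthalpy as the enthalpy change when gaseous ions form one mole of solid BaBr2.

U = -1980.0 kJ/mol

ΔHf° = 1·ΔHsub + 1·(ΣIE) + 1·D(Br2) + 2·EA + U
-757.3 = 1·(+180.0) + 1·(+1468.1) + 1·(+223.8) + 2·(-324.6) + U
U = -757.3 − (+1222.7) = -1980.0 kJ/mol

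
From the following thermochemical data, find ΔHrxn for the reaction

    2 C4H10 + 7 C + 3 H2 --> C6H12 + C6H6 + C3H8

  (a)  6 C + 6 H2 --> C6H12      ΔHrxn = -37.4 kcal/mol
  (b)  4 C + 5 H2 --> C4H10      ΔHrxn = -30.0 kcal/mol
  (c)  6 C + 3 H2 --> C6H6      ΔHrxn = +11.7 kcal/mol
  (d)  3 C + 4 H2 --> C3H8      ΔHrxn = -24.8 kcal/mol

ΔHrxn = 9.5 kcal/mol

(a) as written: -37.4 kcal/mol
(b) reversed and × 2: (-2)·(-30.0) = +60.0 kcal/mol
(c) as written: +11.7 kcal/mol
(d) as written: -24.8 kcal/mol
Since enthalpy is a state function, ΔHrxn = (1)·(-37.4) + (-2)·(-30.0) + (1)·(+11.7) + (1)·(-24.8) = 9.5 kcal/mol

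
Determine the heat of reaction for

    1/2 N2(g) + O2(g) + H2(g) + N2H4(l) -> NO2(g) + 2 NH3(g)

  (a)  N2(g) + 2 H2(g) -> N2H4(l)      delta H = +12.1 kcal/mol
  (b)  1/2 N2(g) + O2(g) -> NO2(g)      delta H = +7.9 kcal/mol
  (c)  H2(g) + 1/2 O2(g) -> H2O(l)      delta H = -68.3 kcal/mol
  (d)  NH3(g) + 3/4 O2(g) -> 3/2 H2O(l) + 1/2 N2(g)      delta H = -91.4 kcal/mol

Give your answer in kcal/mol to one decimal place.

delta H = -26.3 kcal/mol

(a) reversed: -12.1 kcal/mol
(b) as written: +7.9 kcal/mol
(c) × 3: (3)·(-68.3) = -204.9 kcal/mol
(d) reversed and × 2: (-2)·(-91.4) = +182.8 kcal/mol
Combining the equations, delta H = (-12.1) + (+7.9) + (-204.9) + (+182.8) = -26.3 kcal/mol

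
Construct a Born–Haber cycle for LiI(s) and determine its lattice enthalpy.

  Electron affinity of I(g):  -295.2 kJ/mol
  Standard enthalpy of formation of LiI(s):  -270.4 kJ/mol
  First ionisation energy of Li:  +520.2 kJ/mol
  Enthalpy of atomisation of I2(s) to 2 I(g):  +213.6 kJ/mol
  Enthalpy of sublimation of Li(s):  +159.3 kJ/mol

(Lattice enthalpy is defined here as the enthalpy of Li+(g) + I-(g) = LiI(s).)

U = -761.5 kJ/mol

ΔHf° = 1·ΔHsub + 1·(ΣIE) + 1/2·D(I2) + 1·EA + U
-270.4 = 1·(+159.3) + 1·(+520.2) + 1/2·(+213.6) + 1·(-295.2) + U
U = -270.4 − (+491.1) = -761.5 kJ/mol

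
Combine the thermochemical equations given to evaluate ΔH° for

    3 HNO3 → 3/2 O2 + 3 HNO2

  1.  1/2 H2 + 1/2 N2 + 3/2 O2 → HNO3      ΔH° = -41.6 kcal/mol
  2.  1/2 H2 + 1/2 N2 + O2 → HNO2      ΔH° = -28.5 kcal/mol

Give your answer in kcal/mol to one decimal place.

ΔH° = 39.3 kcal/mol

eq. 1 reversed and × 3 (HNO3 must end up as a reactant; scale by 3 for the 3 HNO3): (-3)·(-41.6) = +124.8 kcal/mol
eq. 2 × 3 (×3 to match 3 HNO2 in the target): (3)·(-28.5) = -85.5 kcal/mol
By Hess's law, ΔH° = (-3)·(-41.6) + (3)·(-28.5) = 39.3 kcal/mol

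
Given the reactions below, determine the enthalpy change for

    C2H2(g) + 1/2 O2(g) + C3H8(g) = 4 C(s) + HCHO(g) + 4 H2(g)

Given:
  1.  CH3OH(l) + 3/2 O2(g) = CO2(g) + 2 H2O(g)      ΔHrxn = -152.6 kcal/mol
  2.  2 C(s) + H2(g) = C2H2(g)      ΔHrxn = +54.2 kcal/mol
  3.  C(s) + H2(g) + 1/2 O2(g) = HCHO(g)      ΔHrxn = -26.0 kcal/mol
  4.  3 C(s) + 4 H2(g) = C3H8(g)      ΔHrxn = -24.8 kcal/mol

eq. 1: not needed.
eq. 2 reversed: -54.2 kcal/mol
eq. 3 as written: -26.0 kcal/mol
eq. 4 reversed: +24.8 kcal/mol
Summing the manipulated equations, ΔHrxn = (-54.2) + (-26.0) + (+24.8) = -55.4 kcal/mol

ΔHrxn = -55.4 kcal/mol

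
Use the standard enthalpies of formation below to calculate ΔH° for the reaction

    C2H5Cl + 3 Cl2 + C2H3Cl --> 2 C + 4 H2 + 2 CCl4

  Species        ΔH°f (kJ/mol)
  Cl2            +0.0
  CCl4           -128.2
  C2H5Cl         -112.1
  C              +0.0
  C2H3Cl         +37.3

ΔH° = -181.6 kJ/mol

Products: 2·(+0.0) + 4·(+0.0) + 2·(-128.2) = -256.4
Reactants: 1·(-112.1) + 3·(+0.0) + 1·(+37.3) = -74.8
ΔH° = (-256.4) − (-74.8) = -181.6 kJ/mol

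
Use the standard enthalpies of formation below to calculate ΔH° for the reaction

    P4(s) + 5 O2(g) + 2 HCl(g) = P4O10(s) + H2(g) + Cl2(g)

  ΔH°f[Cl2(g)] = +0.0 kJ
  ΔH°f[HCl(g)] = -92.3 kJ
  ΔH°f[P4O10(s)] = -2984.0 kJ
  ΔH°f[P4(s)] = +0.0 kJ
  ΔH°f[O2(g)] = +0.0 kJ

ΔH° = -2799.4 kJ

Products: 1·(-2984.0) + 1·(+0.0) + 1·(+0.0) = -2984.0
Reactants: 1·(+0.0) + 5·(+0.0) + 2·(-92.3) = -184.6
ΔH° = (-2984.0) − (-184.6) = -2799.4 kJ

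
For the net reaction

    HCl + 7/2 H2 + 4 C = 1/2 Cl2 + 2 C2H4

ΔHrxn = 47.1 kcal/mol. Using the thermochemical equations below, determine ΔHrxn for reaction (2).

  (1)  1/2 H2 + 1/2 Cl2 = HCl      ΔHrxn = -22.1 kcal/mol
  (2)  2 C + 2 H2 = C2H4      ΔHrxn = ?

ΔHrxn = 12.5 kcal/mol

(1) reversed (HCl must end up as a reactant): +22.1 kcal/mol
(2) × 2 (×2 to match 2 C2H4 in the target): contributes 2·x
+47.1 = (+22.1) + 2·x
x = (+47.1 − (+22.1)) / (2) = 12.5 kcal/mol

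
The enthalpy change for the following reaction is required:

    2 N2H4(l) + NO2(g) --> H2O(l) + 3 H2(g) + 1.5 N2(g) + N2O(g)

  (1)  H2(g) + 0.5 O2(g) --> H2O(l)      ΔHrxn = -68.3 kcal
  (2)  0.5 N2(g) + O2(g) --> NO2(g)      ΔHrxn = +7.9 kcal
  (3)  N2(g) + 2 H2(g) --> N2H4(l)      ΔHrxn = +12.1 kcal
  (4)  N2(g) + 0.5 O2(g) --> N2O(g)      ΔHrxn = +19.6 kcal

(1) as written (H2O(l) already on the product side): -68.3 kcal
(2) reversed (reverse to put NO2(g) on the reactant side): -7.9 kcal
(3) reversed and × 2 (reverse to put N2H4(l) on the reactant side; scale by 2 for the 2 N2H4(l)): (-2)·(+12.1) = -24.2 kcal
(4) as written (N2O(g) already on the product side): +19.6 kcal
ΔHrxn = (-68.3) + (-7.9) + (-24.2) + (+19.6) = -80.8 kcal

ΔHrxn = -80.8 kcal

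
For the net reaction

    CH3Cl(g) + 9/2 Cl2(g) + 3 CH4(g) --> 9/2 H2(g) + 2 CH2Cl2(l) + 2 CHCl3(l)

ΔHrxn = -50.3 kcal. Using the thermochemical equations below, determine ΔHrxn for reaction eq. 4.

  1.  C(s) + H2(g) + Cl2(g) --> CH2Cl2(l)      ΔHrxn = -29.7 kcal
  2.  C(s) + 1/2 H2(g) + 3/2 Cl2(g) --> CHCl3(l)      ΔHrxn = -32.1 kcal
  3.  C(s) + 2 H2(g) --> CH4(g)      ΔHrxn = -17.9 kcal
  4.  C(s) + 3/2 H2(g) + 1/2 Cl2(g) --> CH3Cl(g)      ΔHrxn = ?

ΔHrxn = -19.6 kcal

eq. 1 × 2: (2)·(-29.7) = -59.4 kcal
eq. 2 × 2: (2)·(-32.1) = -64.2 kcal
eq. 3 reversed and × 3: (-3)·(-17.9) = +53.7 kcal
eq. 4 reversed: contributes −x
-50.3 = (-59.4) + (-64.2) + (+53.7) − x
x = (-50.3 − (-69.9)) / (-1) = -19.6 kcal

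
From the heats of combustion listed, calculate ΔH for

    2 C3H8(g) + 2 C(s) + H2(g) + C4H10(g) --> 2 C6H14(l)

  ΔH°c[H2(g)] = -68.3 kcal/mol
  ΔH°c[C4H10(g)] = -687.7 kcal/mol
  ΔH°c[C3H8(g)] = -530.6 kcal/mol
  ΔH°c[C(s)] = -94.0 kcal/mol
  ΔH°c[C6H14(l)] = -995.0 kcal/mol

ΔH = -15.2 kcal/mol

Using ΔH = Σ nΔHc°(reactants) − Σ nΔHc°(products):
= [2·(-530.6) + 2·(-94.0) + 1·(-68.3) + 1·(-687.7)] − [2·(-995.0)]
= -15.2 kcal/mol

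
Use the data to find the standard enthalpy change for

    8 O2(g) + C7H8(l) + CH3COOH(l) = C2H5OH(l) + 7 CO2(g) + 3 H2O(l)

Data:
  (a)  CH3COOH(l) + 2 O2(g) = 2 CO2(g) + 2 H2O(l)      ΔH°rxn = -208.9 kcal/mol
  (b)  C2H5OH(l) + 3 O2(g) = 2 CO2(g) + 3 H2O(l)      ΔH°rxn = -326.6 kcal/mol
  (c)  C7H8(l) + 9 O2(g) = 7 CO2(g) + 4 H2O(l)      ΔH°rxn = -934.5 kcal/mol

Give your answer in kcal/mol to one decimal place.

(a) as written: -208.9 kcal/mol
(b) reversed: +326.6 kcal/mol
(c) as written: -934.5 kcal/mol
Summing the manipulated equations, ΔH°rxn = (-208.9) + (+326.6) + (-934.5) = -816.8 kcal/mol

ΔH°rxn = -816.8 kcal/mol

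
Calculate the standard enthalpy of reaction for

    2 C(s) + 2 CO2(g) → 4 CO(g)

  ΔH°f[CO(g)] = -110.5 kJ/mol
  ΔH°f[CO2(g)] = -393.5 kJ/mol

Products: 4·(-110.5) = -442.0
Reactants: 2·(+0.0) + 2·(-393.5) = -787.0
ΔHrxn = (-442.0) − (-787.0) = 345.0 kJ/mol

ΔHrxn = 345.0 kJ/mol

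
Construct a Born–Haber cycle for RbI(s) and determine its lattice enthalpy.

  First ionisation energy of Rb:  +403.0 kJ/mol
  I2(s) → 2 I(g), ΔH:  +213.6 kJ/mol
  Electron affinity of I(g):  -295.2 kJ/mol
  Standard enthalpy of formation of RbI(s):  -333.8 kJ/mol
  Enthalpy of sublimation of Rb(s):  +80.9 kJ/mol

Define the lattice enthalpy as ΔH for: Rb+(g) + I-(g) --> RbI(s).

U = -629.3 kJ/mol

ΔHf° = 1·ΔHsub + 1·(ΣIE) + 1/2·D(I2) + 1·EA + U
-333.8 = 1·(+80.9) + 1·(+403.0) + 1/2·(+213.6) + 1·(-295.2) + U
U = -333.8 − (+295.5) = -629.3 kJ/mol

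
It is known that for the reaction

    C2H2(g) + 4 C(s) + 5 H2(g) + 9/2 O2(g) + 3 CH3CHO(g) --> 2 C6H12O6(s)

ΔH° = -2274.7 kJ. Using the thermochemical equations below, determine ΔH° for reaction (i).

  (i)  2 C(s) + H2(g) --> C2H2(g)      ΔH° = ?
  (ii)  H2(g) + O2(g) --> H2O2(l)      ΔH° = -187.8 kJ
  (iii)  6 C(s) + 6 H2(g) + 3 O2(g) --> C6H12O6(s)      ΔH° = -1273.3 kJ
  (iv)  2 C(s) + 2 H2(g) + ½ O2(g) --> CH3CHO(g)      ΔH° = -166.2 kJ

(i) reversed: contributes −x
(ii): not needed.
(iii) × 2: (2)·(-1273.3) = -2546.6 kJ
(iv) reversed and × 3: (-3)·(-166.2) = +498.6 kJ
-2274.7 = (-2546.6) + (+498.6) − x
x = (-2274.7 − (-2048.0)) / (-1) = 226.7 kJ

ΔH° = 226.7 kJ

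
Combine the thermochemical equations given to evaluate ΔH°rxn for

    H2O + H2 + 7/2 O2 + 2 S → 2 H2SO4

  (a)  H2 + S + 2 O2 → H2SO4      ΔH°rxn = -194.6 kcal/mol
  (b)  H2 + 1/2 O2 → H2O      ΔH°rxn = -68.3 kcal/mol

(a) × 2: (2)·(-194.6) = -389.2 kcal/mol
(b) reversed: +68.3 kcal/mol
ΔH°rxn = (2)·(-194.6) + (-1)·(-68.3) = -320.9 kcal/mol

ΔH°rxn = -320.9 kcal/mol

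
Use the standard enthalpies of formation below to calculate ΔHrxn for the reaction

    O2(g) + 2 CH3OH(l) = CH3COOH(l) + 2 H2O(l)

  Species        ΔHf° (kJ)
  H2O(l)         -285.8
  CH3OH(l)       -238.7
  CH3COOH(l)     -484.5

Products: 1·(-484.5) + 2·(-285.8) = -1056.1
Reactants: 1·(+0.0) + 2·(-238.7) = -477.4
ΔHrxn = (-1056.1) − (-477.4) = -578.7 kJ

ΔHrxn = -578.7 kJ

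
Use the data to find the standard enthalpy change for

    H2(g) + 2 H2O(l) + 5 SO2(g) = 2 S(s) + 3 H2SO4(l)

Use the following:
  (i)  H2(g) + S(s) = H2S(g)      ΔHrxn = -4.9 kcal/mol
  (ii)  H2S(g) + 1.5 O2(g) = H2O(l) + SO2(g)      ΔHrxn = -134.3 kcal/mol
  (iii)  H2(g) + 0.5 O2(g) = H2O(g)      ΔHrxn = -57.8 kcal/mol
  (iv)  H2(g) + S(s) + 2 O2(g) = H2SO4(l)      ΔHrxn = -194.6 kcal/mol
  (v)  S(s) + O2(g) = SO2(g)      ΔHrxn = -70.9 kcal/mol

(i) reversed and × 2: (-2)·(-4.9) = +9.8 kcal/mol
(ii) reversed and × 2: (-2)·(-134.3) = +268.6 kcal/mol
(iii): not needed.
(iv) × 3: (3)·(-194.6) = -583.8 kcal/mol
(v) reversed and × 3: (-3)·(-70.9) = +212.7 kcal/mol
ΔHrxn = (+9.8) + (+268.6) + (-583.8) + (+212.7) = -92.7 kcal/mol

ΔHrxn = -92.7 kcal/mol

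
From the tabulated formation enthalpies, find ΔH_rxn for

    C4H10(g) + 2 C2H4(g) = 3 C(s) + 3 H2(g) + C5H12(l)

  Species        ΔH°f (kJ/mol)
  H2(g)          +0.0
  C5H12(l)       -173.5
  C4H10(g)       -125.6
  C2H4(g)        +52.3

Products: 3·(+0.0) + 3·(+0.0) + 1·(-173.5) = -173.5
Reactants: 1·(-125.6) + 2·(+52.3) = -21.0
ΔH_rxn = (-173.5) − (-21.0) = -152.5 kJ/mol

ΔH_rxn = -152.5 kJ/mol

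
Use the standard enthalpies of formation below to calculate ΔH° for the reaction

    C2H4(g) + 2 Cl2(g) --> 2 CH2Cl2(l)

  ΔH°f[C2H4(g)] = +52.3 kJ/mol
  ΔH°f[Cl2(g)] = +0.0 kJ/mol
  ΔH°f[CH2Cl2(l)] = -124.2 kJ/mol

Products: 2·(-124.2) = -248.4
Reactants: 1·(+52.3) + 2·(+0.0) = +52.3
ΔH° = (-248.4) − (+52.3) = -300.7 kJ/mol

ΔH° = -300.7 kJ/mol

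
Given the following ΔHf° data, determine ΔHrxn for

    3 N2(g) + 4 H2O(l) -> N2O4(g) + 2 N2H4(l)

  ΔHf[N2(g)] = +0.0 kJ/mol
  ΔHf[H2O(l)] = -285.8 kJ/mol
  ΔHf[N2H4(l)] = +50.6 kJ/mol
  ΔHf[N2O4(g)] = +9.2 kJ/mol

ΔH°rxn = Σ nΔHf°(products) − Σ nΔHf°(reactants).
Products: 1·(+9.2) + 2·(+50.6) = +110.4
Reactants: 3·(+0.0) + 4·(-285.8) = -1143.2
ΔHrxn = (+110.4) − (-1143.2) = 1253.6 kJ/mol

ΔHrxn = 1253.6 kJ/mol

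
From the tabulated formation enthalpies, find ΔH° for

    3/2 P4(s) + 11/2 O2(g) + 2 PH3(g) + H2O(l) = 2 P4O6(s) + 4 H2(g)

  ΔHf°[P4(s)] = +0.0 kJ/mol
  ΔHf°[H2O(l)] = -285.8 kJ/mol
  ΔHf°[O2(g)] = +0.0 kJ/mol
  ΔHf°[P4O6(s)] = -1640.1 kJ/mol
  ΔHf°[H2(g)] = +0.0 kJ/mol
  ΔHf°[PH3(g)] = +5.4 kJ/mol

Products: 2·(-1640.1) + 4·(+0.0) = -3280.2
Reactants: 3/2·(+0.0) + 11/2·(+0.0) + 2·(+5.4) + 1·(-285.8) = -275.0
ΔH° = (-3280.2) − (-275.0) = -3005.2 kJ/mol

ΔH° = -3005.2 kJ/mol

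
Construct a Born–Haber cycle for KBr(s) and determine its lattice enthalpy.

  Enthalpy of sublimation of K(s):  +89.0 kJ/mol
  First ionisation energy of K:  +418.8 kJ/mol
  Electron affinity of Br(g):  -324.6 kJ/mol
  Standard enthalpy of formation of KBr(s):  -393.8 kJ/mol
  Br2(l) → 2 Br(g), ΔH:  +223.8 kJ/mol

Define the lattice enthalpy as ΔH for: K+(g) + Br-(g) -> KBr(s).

U = -688.9 kJ/mol

ΔHf° = 1·ΔHsub + 1·(ΣIE) + 1/2·D(Br2) + 1·EA + U
-393.8 = 1·(+89.0) + 1·(+418.8) + 1/2·(+223.8) + 1·(-324.6) + U
U = -393.8 − (+295.1) = -688.9 kJ/mol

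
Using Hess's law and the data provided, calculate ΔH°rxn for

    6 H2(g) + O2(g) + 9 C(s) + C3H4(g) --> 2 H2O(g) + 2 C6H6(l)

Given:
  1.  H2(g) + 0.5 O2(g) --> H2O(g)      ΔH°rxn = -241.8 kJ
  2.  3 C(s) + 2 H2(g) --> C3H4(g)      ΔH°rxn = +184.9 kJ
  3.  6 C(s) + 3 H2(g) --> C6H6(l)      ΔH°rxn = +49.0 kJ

eq. 1 × 2: (2)·(-241.8) = -483.6 kJ
eq. 2 reversed: -184.9 kJ
eq. 3 × 2: (2)·(+49.0) = +98.0 kJ
ΔH°rxn = (2)·(-241.8) + (-1)·(+184.9) + (2)·(+49.0) = -570.5 kJ

ΔH°rxn = -570.5 kJ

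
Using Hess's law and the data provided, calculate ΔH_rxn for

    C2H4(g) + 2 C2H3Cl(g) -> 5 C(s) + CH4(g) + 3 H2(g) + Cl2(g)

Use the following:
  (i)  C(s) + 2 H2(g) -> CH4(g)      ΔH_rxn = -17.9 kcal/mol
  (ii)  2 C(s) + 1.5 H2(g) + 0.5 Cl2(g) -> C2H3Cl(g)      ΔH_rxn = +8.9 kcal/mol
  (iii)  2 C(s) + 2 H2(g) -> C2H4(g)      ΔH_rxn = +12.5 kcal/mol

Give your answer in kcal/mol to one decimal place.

ΔH_rxn = -48.2 kcal/mol

(i) as written (CH4(g) already on the product side): -17.9 kcal/mol
(ii) reversed and × 2 (C2H3Cl(g) must end up as a reactant; scale by 2 for the 2 C2H3Cl(g)): (-2)·(+8.9) = -17.8 kcal/mol
(iii) reversed (C2H4(g) must end up as a reactant): -12.5 kcal/mol
ΔH_rxn = (1)·(-17.9) + (-2)·(+8.9) + (-1)·(+12.5) = -48.2 kcal/mol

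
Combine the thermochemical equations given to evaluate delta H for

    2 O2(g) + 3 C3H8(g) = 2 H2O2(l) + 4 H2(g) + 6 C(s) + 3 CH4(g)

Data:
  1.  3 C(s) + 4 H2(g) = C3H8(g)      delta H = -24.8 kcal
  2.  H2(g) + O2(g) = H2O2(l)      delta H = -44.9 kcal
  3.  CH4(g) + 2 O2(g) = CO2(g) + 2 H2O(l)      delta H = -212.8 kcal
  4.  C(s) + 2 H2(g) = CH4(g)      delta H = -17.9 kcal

delta H = -69.1 kcal

eq. 1 reversed and × 3 (reverse to put C3H8(g) on the reactant side; ×3 to match 3 C3H8(g) in the target): (-3)·(-24.8) = +74.4 kcal
eq. 2 × 2 (×2 to match 2 H2O2(l) in the target): (2)·(-44.9) = -89.8 kcal
eq. 3: not needed (H2O(l) appears nowhere else).
eq. 4 × 3: (3)·(-17.9) = -53.7 kcal
delta H = (-3)·(-24.8) + (2)·(-44.9) + (3)·(-17.9) = -69.1 kcal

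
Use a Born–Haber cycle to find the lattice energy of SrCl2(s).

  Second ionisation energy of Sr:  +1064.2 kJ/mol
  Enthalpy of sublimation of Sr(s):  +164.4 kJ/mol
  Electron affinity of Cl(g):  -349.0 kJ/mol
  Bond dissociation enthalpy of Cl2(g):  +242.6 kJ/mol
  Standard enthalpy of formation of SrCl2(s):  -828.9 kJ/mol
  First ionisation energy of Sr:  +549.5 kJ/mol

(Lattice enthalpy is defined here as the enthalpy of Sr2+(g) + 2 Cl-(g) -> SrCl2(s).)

U = -2151.6 kJ/mol

ΔHf° = 1·ΔHsub + 1·(ΣIE) + 1·D(Cl2) + 2·EA + U
-828.9 = 1·(+164.4) + 1·(+1613.7) + 1·(+242.6) + 2·(-349.0) + U
U = -828.9 − (+1322.7) = -2151.6 kJ/mol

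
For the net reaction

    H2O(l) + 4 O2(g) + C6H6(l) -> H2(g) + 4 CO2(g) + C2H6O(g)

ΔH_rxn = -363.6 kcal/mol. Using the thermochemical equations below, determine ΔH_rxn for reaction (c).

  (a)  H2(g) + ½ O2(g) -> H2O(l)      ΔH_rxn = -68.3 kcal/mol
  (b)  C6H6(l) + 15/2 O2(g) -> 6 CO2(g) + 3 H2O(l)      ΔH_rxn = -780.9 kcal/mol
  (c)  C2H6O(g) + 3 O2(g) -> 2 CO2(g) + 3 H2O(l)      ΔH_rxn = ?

ΔH_rxn = -349.0 kcal/mol

(a) reversed: +68.3 kcal/mol
(b) as written: -780.9 kcal/mol
(c) reversed: contributes −x
-363.6 = (+68.3) + (-780.9) − x
x = (-363.6 − (-712.6)) / (-1) = -349.0 kcal/mol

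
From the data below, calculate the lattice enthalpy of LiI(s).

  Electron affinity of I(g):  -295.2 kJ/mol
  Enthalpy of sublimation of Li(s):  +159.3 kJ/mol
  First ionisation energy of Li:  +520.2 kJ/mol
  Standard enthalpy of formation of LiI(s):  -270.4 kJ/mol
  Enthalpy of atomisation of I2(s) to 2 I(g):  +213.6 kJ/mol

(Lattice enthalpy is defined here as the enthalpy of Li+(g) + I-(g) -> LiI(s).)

U = -761.5 kJ/mol

ΔHf° = 1·ΔHsub + 1·(ΣIE) + 1/2·D(I2) + 1·EA + U
-270.4 = 1·(+159.3) + 1·(+520.2) + 1/2·(+213.6) + 1·(-295.2) + U
U = -270.4 − (+491.1) = -761.5 kJ/mol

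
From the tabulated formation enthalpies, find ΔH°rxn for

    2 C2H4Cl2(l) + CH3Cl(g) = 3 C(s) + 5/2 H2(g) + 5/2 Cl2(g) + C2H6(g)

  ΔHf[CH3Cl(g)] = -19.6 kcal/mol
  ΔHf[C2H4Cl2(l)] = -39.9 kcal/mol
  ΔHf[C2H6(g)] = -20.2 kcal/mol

Products: 3·(+0.0) + 5/2·(+0.0) + 5/2·(+0.0) + 1·(-20.2) = -20.2
Reactants: 2·(-39.9) + 1·(-19.6) = -99.4
ΔH°rxn = (-20.2) − (-99.4) = 79.2 kcal/mol

ΔH°rxn = 79.2 kcal/mol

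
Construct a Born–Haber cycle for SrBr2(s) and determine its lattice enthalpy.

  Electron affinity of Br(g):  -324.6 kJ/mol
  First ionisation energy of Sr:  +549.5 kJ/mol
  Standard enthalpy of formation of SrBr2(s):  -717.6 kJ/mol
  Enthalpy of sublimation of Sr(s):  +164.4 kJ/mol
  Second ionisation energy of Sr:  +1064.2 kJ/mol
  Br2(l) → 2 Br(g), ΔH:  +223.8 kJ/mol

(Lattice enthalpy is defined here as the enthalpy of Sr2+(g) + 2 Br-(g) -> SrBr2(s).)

U = -2070.3 kJ/mol

ΔHf° = 1·ΔHsub + 1·(ΣIE) + 1·D(Br2) + 2·EA + U
-717.6 = 1·(+164.4) + 1·(+1613.7) + 1·(+223.8) + 2·(-324.6) + U
U = -717.6 − (+1352.7) = -2070.3 kJ/mol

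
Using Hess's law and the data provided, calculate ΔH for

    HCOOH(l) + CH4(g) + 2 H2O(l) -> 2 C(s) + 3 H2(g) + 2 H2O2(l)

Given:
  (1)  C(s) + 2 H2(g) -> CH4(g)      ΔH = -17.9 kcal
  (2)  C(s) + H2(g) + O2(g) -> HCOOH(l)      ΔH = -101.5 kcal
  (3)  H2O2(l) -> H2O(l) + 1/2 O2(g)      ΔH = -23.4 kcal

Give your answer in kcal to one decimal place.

ΔH = 166.2 kcal

(1) reversed (CH4(g) must end up as a reactant): +17.9 kcal
(2) reversed (HCOOH(l) must end up as a reactant): +101.5 kcal
(3) reversed and × 2 (reverse to put H2O2(l) on the product side; scale by 2 for the 2 H2O2(l)): (-2)·(-23.4) = +46.8 kcal
By Hess's law, ΔH = (+17.9) + (+101.5) + (+46.8) = 166.2 kcal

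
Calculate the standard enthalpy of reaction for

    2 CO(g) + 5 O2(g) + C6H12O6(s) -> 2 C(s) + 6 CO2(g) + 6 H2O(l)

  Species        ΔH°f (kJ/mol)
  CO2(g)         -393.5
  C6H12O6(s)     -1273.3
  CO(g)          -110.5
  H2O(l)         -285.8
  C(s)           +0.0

ΔH°rxn = -2581.5 kJ/mol

ΔH°rxn = Σ nΔHf°(products) − Σ nΔHf°(reactants).
Products: 2·(+0.0) + 6·(-393.5) + 6·(-285.8) = -4075.8
Reactants: 2·(-110.5) + 5·(+0.0) + 1·(-1273.3) = -1494.3
ΔH°rxn = (-4075.8) − (-1494.3) = -2581.5 kJ/mol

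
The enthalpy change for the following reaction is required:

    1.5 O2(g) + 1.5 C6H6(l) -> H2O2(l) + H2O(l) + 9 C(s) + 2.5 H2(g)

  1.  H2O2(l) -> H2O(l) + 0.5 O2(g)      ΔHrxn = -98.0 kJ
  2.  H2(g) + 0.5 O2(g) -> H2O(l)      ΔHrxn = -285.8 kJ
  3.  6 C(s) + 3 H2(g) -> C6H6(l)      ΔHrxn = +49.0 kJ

eq. 1 reversed: +98.0 kJ
eq. 2 × 2: (2)·(-285.8) = -571.6 kJ
eq. 3 reversed and × 3/2: (-3/2)·(+49.0) = -73.5 kJ
Combining the equations, ΔHrxn = (+98.0) + (-571.6) + (-73.5) = -547.1 kJ

ΔHrxn = -547.1 kJ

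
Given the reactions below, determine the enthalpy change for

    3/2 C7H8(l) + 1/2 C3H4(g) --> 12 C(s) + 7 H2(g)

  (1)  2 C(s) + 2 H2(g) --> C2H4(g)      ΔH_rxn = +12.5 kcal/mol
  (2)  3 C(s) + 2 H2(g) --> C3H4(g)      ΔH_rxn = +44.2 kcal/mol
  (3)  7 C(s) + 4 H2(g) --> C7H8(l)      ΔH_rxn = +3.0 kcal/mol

ΔH_rxn = -26.6 kcal/mol

(1): not needed.
(2) reversed and × 1/2: (-1/2)·(+44.2) = -22.1 kcal/mol
(3) reversed and × 3/2: (-3/2)·(+3.0) = -4.5 kcal/mol
Combining the equations, ΔH_rxn = (-22.1) + (-4.5) = -26.6 kcal/mol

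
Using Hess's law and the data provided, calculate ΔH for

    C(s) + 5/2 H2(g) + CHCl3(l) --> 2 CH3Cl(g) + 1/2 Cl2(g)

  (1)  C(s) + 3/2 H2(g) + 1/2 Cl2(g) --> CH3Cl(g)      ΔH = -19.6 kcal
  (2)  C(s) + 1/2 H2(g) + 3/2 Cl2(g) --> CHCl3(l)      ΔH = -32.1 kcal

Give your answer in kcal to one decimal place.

ΔH = -7.1 kcal

(1) × 2: (2)·(-19.6) = -39.2 kcal
(2) reversed: +32.1 kcal
By Hess's law, ΔH = (-39.2) + (+32.1) = -7.1 kcal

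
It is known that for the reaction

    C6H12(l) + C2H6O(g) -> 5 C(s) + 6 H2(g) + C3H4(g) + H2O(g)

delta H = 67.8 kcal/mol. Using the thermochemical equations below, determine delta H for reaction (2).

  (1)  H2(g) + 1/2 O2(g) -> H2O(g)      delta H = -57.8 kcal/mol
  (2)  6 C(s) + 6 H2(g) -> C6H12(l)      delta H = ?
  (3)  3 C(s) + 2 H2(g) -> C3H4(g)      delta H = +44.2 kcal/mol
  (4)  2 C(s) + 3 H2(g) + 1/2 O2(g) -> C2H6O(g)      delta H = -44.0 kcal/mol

delta H = -37.4 kcal/mol

(1) as written: -57.8 kcal/mol
(2) reversed: contributes −x
(3) as written: +44.2 kcal/mol
(4) reversed: +44.0 kcal/mol
+67.8 = (-57.8) + (+44.2) + (+44.0) − x
x = (+67.8 − (+30.4)) / (-1) = -37.4 kcal/mol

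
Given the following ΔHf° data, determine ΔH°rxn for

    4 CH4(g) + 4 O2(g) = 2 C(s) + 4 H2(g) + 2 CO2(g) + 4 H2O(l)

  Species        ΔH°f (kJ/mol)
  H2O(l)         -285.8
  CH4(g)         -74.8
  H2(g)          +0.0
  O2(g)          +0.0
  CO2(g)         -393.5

ΔH°rxn = -1631.0 kJ/mol

Products: 2·(+0.0) + 4·(+0.0) + 2·(-393.5) + 4·(-285.8) = -1930.2
Reactants: 4·(-74.8) + 4·(+0.0) = -299.2
ΔH°rxn = (-1930.2) − (-299.2) = -1631.0 kJ/mol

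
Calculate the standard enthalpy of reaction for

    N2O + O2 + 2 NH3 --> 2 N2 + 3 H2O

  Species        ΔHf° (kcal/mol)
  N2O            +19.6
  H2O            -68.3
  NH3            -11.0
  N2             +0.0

ΔH°rxn = -202.5 kcal/mol

Products: 2·(+0.0) + 3·(-68.3) = -204.9
Reactants: 1·(+19.6) + 1·(+0.0) + 2·(-11.0) = -2.4
ΔH°rxn = (-204.9) − (-2.4) = -202.5 kcal/mol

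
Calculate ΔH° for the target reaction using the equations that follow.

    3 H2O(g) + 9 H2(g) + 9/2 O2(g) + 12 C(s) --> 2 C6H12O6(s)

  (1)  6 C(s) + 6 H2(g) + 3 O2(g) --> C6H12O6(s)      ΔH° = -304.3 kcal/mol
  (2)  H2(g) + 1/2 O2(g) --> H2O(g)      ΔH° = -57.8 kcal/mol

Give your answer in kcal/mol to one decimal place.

(1) × 2 (scale by 2 for the 2 C6H12O6(s)): (2)·(-304.3) = -608.6 kcal/mol
(2) reversed and × 3 (H2O(g) must end up as a reactant; scale by 3 for the 3 H2O(g)): (-3)·(-57.8) = +173.4 kcal/mol
By Hess's law, ΔH° = (-608.6) + (+173.4) = -435.2 kcal/mol

ΔH° = -435.2 kcal/mol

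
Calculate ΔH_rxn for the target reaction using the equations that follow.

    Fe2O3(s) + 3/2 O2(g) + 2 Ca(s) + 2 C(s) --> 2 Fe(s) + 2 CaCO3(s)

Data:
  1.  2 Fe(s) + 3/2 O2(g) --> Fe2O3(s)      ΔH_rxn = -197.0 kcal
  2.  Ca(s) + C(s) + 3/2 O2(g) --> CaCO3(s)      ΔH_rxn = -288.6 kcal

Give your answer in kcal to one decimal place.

ΔH_rxn = -380.2 kcal

eq. 1 reversed (Fe2O3(s) must end up as a reactant): +197.0 kcal
eq. 2 × 2 (scale by 2 for the 2 CaCO3(s)): (2)·(-288.6) = -577.2 kcal
By Hess's law, ΔH_rxn = (+197.0) + (-577.2) = -380.2 kcal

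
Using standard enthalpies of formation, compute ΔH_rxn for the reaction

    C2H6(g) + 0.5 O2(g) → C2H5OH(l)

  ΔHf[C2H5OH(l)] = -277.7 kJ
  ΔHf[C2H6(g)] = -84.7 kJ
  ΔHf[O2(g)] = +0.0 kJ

Products: 1·(-277.7) = -277.7
Reactants: 1·(-84.7) + 1/2·(+0.0) = -84.7
ΔH_rxn = (-277.7) − (-84.7) = -193.0 kJ

ΔH_rxn = -193.0 kJ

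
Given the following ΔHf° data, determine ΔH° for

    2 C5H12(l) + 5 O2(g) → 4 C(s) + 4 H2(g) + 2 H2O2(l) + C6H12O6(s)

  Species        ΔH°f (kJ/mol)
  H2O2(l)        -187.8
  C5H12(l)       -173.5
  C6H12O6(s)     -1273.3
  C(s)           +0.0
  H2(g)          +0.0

Products: 4·(+0.0) + 4·(+0.0) + 2·(-187.8) + 1·(-1273.3) = -1648.9
Reactants: 2·(-173.5) + 5·(+0.0) = -347.0
ΔH° = (-1648.9) − (-347.0) = -1301.9 kJ/mol

ΔH° = -1301.9 kJ/mol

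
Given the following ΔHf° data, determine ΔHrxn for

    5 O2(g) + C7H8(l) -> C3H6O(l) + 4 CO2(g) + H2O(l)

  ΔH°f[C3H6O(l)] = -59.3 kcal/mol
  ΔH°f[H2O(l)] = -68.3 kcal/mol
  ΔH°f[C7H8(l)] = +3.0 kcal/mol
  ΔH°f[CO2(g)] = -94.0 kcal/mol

ΔHrxn = -506.6 kcal/mol

Products: 1·(-59.3) + 4·(-94.0) + 1·(-68.3) = -503.6
Reactants: 5·(+0.0) + 1·(+3.0) = +3.0
ΔHrxn = (-503.6) − (+3.0) = -506.6 kcal/mol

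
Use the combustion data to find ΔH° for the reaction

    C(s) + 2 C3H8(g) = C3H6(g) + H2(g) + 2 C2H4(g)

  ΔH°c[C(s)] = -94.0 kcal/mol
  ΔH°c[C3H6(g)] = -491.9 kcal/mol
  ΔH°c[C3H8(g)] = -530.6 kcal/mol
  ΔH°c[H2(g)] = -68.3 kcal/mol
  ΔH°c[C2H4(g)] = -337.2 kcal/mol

With combustion enthalpies, reactants minus products:
= [1·(-94.0) + 2·(-530.6)] − [1·(-491.9) + 1·(-68.3) + 2·(-337.2)]
= 79.4 kcal/mol

ΔH° = 79.4 kcal/mol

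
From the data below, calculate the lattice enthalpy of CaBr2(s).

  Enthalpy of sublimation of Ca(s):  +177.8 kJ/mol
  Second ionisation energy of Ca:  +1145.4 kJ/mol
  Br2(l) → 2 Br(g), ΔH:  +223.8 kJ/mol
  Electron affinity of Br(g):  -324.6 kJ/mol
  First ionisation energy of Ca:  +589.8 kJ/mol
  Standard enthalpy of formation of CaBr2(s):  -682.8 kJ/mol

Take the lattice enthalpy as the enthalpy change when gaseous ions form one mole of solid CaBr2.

ΔHf° = 1·ΔHsub + 1·(ΣIE) + 1·D(Br2) + 2·EA + U
-682.8 = 1·(+177.8) + 1·(+1735.2) + 1·(+223.8) + 2·(-324.6) + U
U = -682.8 − (+1487.6) = -2170.4 kJ/mol

U = -2170.4 kJ/mol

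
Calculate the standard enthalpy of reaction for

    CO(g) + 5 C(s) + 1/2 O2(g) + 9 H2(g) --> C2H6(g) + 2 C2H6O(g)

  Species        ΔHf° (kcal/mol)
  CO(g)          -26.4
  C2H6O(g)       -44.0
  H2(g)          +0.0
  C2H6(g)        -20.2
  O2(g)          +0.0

ΔH_rxn = -81.8 kcal/mol

Products: 1·(-20.2) + 2·(-44.0) = -108.2
Reactants: 1·(-26.4) + 5·(+0.0) + 1/2·(+0.0) + 9·(+0.0) = -26.4
ΔH_rxn = (-108.2) − (-26.4) = -81.8 kcal/mol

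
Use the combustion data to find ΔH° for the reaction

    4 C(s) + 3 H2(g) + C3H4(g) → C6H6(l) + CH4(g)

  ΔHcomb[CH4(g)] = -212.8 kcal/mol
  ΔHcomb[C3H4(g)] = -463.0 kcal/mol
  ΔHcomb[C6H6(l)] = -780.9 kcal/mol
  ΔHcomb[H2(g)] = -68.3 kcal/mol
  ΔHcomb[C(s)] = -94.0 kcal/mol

Using ΔH = Σ nΔHc°(reactants) − Σ nΔHc°(products):
= [4·(-94.0) + 3·(-68.3) + 1·(-463.0)] − [1·(-780.9) + 1·(-212.8)]
= -50.2 kcal/mol

ΔH° = -50.2 kcal/mol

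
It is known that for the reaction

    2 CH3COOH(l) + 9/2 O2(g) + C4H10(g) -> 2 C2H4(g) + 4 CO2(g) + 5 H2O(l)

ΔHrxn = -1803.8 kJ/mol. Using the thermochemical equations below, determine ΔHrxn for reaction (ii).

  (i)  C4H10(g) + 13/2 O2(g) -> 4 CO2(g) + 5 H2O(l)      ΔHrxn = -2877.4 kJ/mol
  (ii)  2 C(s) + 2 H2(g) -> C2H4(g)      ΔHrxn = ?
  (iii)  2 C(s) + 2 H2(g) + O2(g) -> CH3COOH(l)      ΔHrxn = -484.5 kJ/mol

(i) as written (C4H10(g) already on the reactant side): -2877.4 kJ/mol
(ii) × 2 (scale by 2 for the 2 C2H4(g)): contributes 2·x
(iii) reversed and × 2 (CH3COOH(l) must end up as a reactant; ×2 to match 2 CH3COOH(l) in the target): (-2)·(-484.5) = +969.0 kJ/mol
-1803.8 = (-2877.4) + (+969.0) + 2·x
x = (-1803.8 − (-1908.4)) / (2) = 52.3 kJ/mol

ΔHrxn = 52.3 kJ/mol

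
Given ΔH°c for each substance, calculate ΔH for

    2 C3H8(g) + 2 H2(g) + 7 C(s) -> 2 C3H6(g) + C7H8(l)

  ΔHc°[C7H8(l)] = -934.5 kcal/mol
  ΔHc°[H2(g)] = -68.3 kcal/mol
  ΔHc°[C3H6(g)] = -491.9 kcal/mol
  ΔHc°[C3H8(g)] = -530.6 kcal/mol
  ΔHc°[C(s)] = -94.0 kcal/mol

With combustion enthalpies, reactants minus products:
= [2·(-530.6) + 2·(-68.3) + 7·(-94.0)] − [2·(-491.9) + 1·(-934.5)]
= 62.5 kcal/mol

ΔH = 62.5 kcal/mol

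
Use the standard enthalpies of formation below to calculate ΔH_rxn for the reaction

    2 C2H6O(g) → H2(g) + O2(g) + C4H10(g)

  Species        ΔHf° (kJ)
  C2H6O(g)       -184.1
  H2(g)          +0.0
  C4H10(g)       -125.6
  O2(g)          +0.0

ΔH_rxn = 242.6 kJ

Products: 1·(+0.0) + 1·(+0.0) + 1·(-125.6) = -125.6
Reactants: 2·(-184.1) = -368.2
ΔH_rxn = (-125.6) − (-368.2) = 242.6 kJ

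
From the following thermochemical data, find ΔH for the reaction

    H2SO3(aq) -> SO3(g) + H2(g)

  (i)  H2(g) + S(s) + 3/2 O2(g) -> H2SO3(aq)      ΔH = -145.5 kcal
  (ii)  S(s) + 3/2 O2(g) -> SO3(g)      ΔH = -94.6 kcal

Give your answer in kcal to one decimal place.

(i) reversed (reverse to put H2SO3(aq) on the reactant side): +145.5 kcal
(ii) as written (SO3(g) already on the product side): -94.6 kcal
Combining the equations, ΔH = (+145.5) + (-94.6) = 50.9 kcal

ΔH = 50.9 kcal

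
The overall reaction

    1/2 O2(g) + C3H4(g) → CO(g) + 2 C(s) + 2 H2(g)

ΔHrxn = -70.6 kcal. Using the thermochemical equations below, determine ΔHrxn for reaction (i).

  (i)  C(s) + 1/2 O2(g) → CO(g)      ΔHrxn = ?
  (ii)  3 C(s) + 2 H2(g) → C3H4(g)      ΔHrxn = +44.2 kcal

(i) as written (CO(g) already on the product side): contributes x
(ii) reversed (reverse to put C3H4(g) on the reactant side): -44.2 kcal
-70.6 = (-44.2) + x
x = (-70.6 − (-44.2)) / (1) = -26.4 kcal

ΔHrxn = -26.4 kcal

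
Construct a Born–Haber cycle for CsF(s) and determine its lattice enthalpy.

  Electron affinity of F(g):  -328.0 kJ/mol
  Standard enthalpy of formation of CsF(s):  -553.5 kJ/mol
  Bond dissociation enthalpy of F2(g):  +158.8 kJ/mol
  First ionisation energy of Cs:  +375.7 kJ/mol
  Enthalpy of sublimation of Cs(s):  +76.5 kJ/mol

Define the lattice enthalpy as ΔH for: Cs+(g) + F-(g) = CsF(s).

ΔHf° = 1·ΔHsub + 1·(ΣIE) + 1/2·D(F2) + 1·EA + U
-553.5 = 1·(+76.5) + 1·(+375.7) + 1/2·(+158.8) + 1·(-328.0) + U
U = -553.5 − (+203.6) = -757.1 kJ/mol

U = -757.1 kJ/mol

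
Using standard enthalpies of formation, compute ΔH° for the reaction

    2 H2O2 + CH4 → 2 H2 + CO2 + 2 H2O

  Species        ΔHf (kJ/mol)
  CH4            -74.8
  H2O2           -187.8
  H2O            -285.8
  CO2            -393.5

ΔH° = -514.7 kJ/mol

Products: 2·(+0.0) + 1·(-393.5) + 2·(-285.8) = -965.1
Reactants: 2·(-187.8) + 1·(-74.8) = -450.4
ΔH° = (-965.1) − (-450.4) = -514.7 kJ/mol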